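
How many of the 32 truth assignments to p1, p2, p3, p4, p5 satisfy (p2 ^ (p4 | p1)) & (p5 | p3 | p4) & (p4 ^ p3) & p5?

4

p1 | p2 | p3 | p4 | p5 || φ
T  | T  | T  | T  | T  || F
T  | T  | T  | T  | F  || F
T  | T  | T  | F  | T  || F
T  | T  | T  | F  | F  || F
T  | T  | F  | T  | T  || F
T  | T  | F  | T  | F  || F
T  | T  | F  | F  | T  || F
T  | T  | F  | F  | F  || F
T  | F  | T  | T  | T  || F
T  | F  | T  | T  | F  || F
T  | F  | T  | F  | T  || T
T  | F  | T  | F  | F  || F
T  | F  | F  | T  | T  || T
T  | F  | F  | T  | F  || F
T  | F  | F  | F  | T  || F
T  | F  | F  | F  | F  || F
F  | T  | T  | T  | T  || F
F  | T  | T  | T  | F  || F
F  | T  | T  | F  | T  || T
F  | T  | T  | F  | F  || F
F  | T  | F  | T  | T  || F
F  | T  | F  | T  | F  || F
F  | T  | F  | F  | T  || F
F  | T  | F  | F  | F  || F
F  | F  | T  | T  | T  || F
F  | F  | T  | T  | F  || F
F  | F  | T  | F  | T  || F
F  | F  | T  | F  | F  || F
F  | F  | F  | T  | T  || T
F  | F  | F  | T  | F  || F
F  | F  | F  | F  | T  || F
F  | F  | F  | F  | F  || F
The formula is true on 4 of the 32 rows.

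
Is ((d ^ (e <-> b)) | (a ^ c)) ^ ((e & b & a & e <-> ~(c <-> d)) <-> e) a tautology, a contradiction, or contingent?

a | b | c | d | e || φ
0 | 0 | 0 | 0 | 0 || 1
0 | 0 | 0 | 0 | 1 || 1
0 | 0 | 0 | 1 | 0 || 1
0 | 0 | 0 | 1 | 1 || 1
0 | 0 | 1 | 0 | 0 || 0
0 | 0 | 1 | 0 | 1 || 1
0 | 0 | 1 | 1 | 0 || 1
0 | 0 | 1 | 1 | 1 || 0
0 | 1 | 0 | 0 | 0 || 0
0 | 1 | 0 | 0 | 1 || 0
0 | 1 | 0 | 1 | 0 || 0
0 | 1 | 0 | 1 | 1 || 0
0 | 1 | 1 | 0 | 0 || 0
0 | 1 | 1 | 0 | 1 || 1
0 | 1 | 1 | 1 | 0 || 1
0 | 1 | 1 | 1 | 1 || 0
1 | 0 | 0 | 0 | 0 || 1
1 | 0 | 0 | 0 | 1 || 0
1 | 0 | 0 | 1 | 0 || 0
1 | 0 | 0 | 1 | 1 || 1
1 | 0 | 1 | 0 | 0 || 0
1 | 0 | 1 | 0 | 1 || 0
1 | 0 | 1 | 1 | 0 || 0
1 | 0 | 1 | 1 | 1 || 0
1 | 1 | 0 | 0 | 0 || 1
1 | 1 | 0 | 0 | 1 || 1
1 | 1 | 0 | 1 | 0 || 0
1 | 1 | 0 | 1 | 1 || 0
1 | 1 | 1 | 0 | 0 || 1
1 | 1 | 1 | 0 | 1 || 0
1 | 1 | 1 | 1 | 0 || 1
1 | 1 | 1 | 1 | 1 || 0
14 of 32 rows are 1, so the formula is contingent.

contingent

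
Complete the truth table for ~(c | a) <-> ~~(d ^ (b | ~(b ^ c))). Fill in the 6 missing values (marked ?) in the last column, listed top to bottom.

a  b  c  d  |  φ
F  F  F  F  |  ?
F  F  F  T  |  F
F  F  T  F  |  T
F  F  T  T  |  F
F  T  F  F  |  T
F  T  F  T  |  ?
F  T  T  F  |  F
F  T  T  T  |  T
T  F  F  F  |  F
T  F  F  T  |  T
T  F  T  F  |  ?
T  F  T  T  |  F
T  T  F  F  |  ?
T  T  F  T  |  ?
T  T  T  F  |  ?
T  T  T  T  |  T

Row a=F, b=F, c=F, d=F: ~(c | a) = T, ~~(d ^ (b | ~(b ^ c))) = T, so the formula = T.
Row a=F, b=T, c=F, d=T: ~(c | a) = T, ~~(d ^ (b | ~(b ^ c))) = F, so the formula = F.
Row a=T, b=F, c=T, d=F: ~(c | a) = F, ~~(d ^ (b | ~(b ^ c))) = F, so the formula = T.
Row a=T, b=T, c=F, d=F: ~(c | a) = F, ~~(d ^ (b | ~(b ^ c))) = T, so the formula = F.
Row a=T, b=T, c=F, d=T: ~(c | a) = F, ~~(d ^ (b | ~(b ^ c))) = F, so the formula = T.
Row a=T, b=T, c=T, d=F: ~(c | a) = F, ~~(d ^ (b | ~(b ^ c))) = T, so the formula = F.

T, F, T, F, T, F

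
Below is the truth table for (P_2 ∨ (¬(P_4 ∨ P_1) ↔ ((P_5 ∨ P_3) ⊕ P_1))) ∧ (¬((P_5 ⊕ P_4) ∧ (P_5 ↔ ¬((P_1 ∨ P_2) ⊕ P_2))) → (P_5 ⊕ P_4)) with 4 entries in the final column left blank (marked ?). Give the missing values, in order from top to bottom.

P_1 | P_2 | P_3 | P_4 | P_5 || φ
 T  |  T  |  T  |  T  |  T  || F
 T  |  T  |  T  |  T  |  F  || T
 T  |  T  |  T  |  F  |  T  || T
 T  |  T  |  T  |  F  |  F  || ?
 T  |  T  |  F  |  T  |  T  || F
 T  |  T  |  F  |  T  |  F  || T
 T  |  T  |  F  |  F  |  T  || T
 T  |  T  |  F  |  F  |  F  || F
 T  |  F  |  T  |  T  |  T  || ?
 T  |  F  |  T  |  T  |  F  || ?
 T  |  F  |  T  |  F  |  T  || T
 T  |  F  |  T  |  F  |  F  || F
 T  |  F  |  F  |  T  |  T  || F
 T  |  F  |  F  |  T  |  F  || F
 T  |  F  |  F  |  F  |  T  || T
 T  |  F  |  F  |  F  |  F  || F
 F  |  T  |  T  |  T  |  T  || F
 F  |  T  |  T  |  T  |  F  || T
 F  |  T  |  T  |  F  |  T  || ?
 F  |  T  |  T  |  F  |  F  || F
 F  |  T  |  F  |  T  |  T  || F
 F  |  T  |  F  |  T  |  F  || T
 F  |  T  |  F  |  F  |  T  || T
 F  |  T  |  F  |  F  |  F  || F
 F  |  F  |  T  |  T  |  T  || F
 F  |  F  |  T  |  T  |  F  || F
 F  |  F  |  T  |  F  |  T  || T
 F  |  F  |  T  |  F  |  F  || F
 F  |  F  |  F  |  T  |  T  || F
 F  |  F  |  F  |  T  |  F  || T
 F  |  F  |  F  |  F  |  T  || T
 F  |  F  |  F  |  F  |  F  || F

Row P_1=T, P_2=T, P_3=T, P_4=F, P_5=F: (P_2 ∨ (¬(P_4 ∨ P_1) ↔ ((P_5 ∨ P_3) ⊕ P_1))) = T, (¬((P_5 ⊕ P_4) ∧ (P_5 ↔ ¬((P_1 ∨ P_2) ⊕ P_2))) → (P_5 ⊕ P_4)) = F, so the formula = F.
Row P_1=T, P_2=F, P_3=T, P_4=T, P_5=T: (P_2 ∨ (¬(P_4 ∨ P_1) ↔ ((P_5 ∨ P_3) ⊕ P_1))) = T, (¬((P_5 ⊕ P_4) ∧ (P_5 ↔ ¬((P_1 ∨ P_2) ⊕ P_2))) → (P_5 ⊕ P_4)) = F, so the formula = F.
Row P_1=T, P_2=F, P_3=T, P_4=T, P_5=F: (P_2 ∨ (¬(P_4 ∨ P_1) ↔ ((P_5 ∨ P_3) ⊕ P_1))) = T, (¬((P_5 ⊕ P_4) ∧ (P_5 ↔ ¬((P_1 ∨ P_2) ⊕ P_2))) → (P_5 ⊕ P_4)) = T, so the formula = T.
Row P_1=F, P_2=T, P_3=T, P_4=F, P_5=T: (P_2 ∨ (¬(P_4 ∨ P_1) ↔ ((P_5 ∨ P_3) ⊕ P_1))) = T, (¬((P_5 ⊕ P_4) ∧ (P_5 ↔ ¬((P_1 ∨ P_2) ⊕ P_2))) → (P_5 ⊕ P_4)) = T, so the formula = T.

F, F, T, T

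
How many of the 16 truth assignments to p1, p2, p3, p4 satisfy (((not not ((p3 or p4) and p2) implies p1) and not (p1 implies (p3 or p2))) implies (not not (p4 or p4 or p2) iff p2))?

p1 | p2 | p3 | p4 | φ
-- | -- | -- | -- | -
T  | T  | T  | T  | T
T  | T  | T  | F  | T
T  | T  | F  | T  | T
T  | T  | F  | F  | T
T  | F  | T  | T  | T
T  | F  | T  | F  | T
T  | F  | F  | T  | F
T  | F  | F  | F  | T
F  | T  | T  | T  | T
F  | T  | T  | F  | T
F  | T  | F  | T  | T
F  | T  | F  | F  | T
F  | F  | T  | T  | T
F  | F  | T  | F  | T
F  | F  | F  | T  | T
F  | F  | F  | F  | T
The formula is true on 15 of the 16 rows.

15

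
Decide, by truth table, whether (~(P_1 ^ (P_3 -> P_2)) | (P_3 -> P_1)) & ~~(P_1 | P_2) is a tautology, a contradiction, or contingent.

contingent

P_1 | P_2 | P_3 || φ
 T  |  T  |  T  || T
 T  |  T  |  F  || T
 T  |  F  |  T  || T
 T  |  F  |  F  || T
 F  |  T  |  T  || F
 F  |  T  |  F  || T
 F  |  F  |  T  || F
 F  |  F  |  F  || F
5 of 8 rows are T, so the formula is contingent.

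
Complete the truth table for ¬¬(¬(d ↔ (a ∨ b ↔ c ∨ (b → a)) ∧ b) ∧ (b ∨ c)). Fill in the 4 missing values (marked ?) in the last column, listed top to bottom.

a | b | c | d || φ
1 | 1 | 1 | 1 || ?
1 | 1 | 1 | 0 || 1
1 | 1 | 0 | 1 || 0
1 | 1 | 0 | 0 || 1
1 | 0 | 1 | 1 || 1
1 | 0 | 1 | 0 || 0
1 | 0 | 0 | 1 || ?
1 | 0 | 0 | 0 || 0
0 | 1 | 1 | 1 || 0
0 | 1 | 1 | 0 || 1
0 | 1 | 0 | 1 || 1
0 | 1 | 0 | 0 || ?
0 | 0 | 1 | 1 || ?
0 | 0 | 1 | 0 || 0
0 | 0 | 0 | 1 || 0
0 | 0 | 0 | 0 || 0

0, 0, 0, 1

Row a=1, b=1, c=1, d=1: (¬(d ↔ (a ∨ b ↔ c ∨ (b → a)) ∧ b) ∧ (b ∨ c)) = 0, ¬(¬(d ↔ (a ∨ b ↔ c ∨ (b → a)) ∧ b) ∧ (b ∨ c)) = 1, so the formula = 0.
Row a=1, b=0, c=0, d=1: (¬(d ↔ (a ∨ b ↔ c ∨ (b → a)) ∧ b) ∧ (b ∨ c)) = 0, ¬(¬(d ↔ (a ∨ b ↔ c ∨ (b → a)) ∧ b) ∧ (b ∨ c)) = 1, so the formula = 0.
Row a=0, b=1, c=0, d=0: (¬(d ↔ (a ∨ b ↔ c ∨ (b → a)) ∧ b) ∧ (b ∨ c)) = 0, ¬(¬(d ↔ (a ∨ b ↔ c ∨ (b → a)) ∧ b) ∧ (b ∨ c)) = 1, so the formula = 0.
Row a=0, b=0, c=1, d=1: (¬(d ↔ (a ∨ b ↔ c ∨ (b → a)) ∧ b) ∧ (b ∨ c)) = 1, ¬(¬(d ↔ (a ∨ b ↔ c ∨ (b → a)) ∧ b) ∧ (b ∨ c)) = 0, so the formula = 1.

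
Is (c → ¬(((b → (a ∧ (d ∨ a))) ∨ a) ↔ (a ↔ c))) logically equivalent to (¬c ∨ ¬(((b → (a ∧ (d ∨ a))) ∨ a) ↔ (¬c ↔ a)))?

not equivalent

a  b  c  d  |  φ  ψ
T  T  T  T  |  F  T
T  T  T  F  |  F  T
T  T  F  T  |  T  T
T  T  F  F  |  T  T
T  F  T  T  |  F  T
T  F  T  F  |  F  T
T  F  F  T  |  T  T
T  F  F  F  |  T  T
F  T  T  T  |  F  T
F  T  T  F  |  F  T
F  T  F  T  |  T  T
F  T  F  F  |  T  T
F  F  T  T  |  T  F
F  F  T  F  |  T  F
F  F  F  T  |  T  T
F  F  F  F  |  T  T
The columns differ at a=T, b=T, c=T, d=T (φ=F, ψ=T), so they are not equivalent.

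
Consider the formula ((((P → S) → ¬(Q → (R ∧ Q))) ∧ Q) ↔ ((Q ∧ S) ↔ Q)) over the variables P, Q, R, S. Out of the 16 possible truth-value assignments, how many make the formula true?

P | Q | R | S || φ
T | T | T | T || F
T | T | T | F || F
T | T | F | T || T
T | T | F | F || F
T | F | T | T || F
T | F | T | F || F
T | F | F | T || F
T | F | F | F || F
F | T | T | T || F
F | T | T | F || T
F | T | F | T || T
F | T | F | F || F
F | F | T | T || F
F | F | T | F || F
F | F | F | T || F
F | F | F | F || F
The formula is true on 3 of the 16 rows.

3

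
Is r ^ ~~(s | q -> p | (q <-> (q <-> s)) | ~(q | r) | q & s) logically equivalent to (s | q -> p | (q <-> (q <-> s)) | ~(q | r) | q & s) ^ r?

equivalent

p  q  r  s  |  φ  ψ
F  F  F  F  |  T  T
F  F  F  T  |  T  T
F  F  T  F  |  F  F
F  F  T  T  |  F  F
F  T  F  F  |  F  F
F  T  F  T  |  T  T
F  T  T  F  |  T  T
F  T  T  T  |  F  F
T  F  F  F  |  T  T
T  F  F  T  |  T  T
T  F  T  F  |  F  F
T  F  T  T  |  F  F
T  T  F  F  |  T  T
T  T  F  T  |  T  T
T  T  T  F  |  F  F
T  T  T  T  |  F  F
The columns for φ and ψ agree on every row, so they are logically equivalent.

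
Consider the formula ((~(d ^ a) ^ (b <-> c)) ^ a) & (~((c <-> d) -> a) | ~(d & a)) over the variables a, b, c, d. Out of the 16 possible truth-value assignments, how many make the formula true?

6

a  b  c  d  |  φ
1  1  1  1  |  0
1  1  1  0  |  0
1  1  0  1  |  0
1  1  0  0  |  1
1  0  1  1  |  0
1  0  1  0  |  1
1  0  0  1  |  0
1  0  0  0  |  0
0  1  1  1  |  1
0  1  1  0  |  0
0  1  0  1  |  0
0  1  0  0  |  1
0  0  1  1  |  0
0  0  1  0  |  1
0  0  0  1  |  1
0  0  0  0  |  0
The formula is true on 6 of the 16 rows.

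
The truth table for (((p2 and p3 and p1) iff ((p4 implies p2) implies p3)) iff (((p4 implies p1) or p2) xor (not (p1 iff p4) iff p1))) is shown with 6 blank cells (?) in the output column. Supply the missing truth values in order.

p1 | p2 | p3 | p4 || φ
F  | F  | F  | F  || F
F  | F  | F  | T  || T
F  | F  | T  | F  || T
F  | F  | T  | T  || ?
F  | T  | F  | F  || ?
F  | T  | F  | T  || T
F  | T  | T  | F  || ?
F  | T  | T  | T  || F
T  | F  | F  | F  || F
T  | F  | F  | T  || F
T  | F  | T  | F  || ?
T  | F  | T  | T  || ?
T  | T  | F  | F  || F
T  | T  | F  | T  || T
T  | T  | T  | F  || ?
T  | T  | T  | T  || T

Row p1=F, p2=F, p3=T, p4=T: ((p2 and p3 and p1) iff ((p4 implies p2) implies p3)) = F, (((p4 implies p1) or p2) xor (not (p1 iff p4) iff p1)) = F, so the formula = T.
Row p1=F, p2=T, p3=F, p4=F: ((p2 and p3 and p1) iff ((p4 implies p2) implies p3)) = T, (((p4 implies p1) or p2) xor (not (p1 iff p4) iff p1)) = F, so the formula = F.
Row p1=F, p2=T, p3=T, p4=F: ((p2 and p3 and p1) iff ((p4 implies p2) implies p3)) = F, (((p4 implies p1) or p2) xor (not (p1 iff p4) iff p1)) = F, so the formula = T.
Row p1=T, p2=F, p3=T, p4=F: ((p2 and p3 and p1) iff ((p4 implies p2) implies p3)) = F, (((p4 implies p1) or p2) xor (not (p1 iff p4) iff p1)) = F, so the formula = T.
Row p1=T, p2=F, p3=T, p4=T: ((p2 and p3 and p1) iff ((p4 implies p2) implies p3)) = F, (((p4 implies p1) or p2) xor (not (p1 iff p4) iff p1)) = T, so the formula = F.
Row p1=T, p2=T, p3=T, p4=F: ((p2 and p3 and p1) iff ((p4 implies p2) implies p3)) = T, (((p4 implies p1) or p2) xor (not (p1 iff p4) iff p1)) = F, so the formula = F.

T, F, T, T, F, F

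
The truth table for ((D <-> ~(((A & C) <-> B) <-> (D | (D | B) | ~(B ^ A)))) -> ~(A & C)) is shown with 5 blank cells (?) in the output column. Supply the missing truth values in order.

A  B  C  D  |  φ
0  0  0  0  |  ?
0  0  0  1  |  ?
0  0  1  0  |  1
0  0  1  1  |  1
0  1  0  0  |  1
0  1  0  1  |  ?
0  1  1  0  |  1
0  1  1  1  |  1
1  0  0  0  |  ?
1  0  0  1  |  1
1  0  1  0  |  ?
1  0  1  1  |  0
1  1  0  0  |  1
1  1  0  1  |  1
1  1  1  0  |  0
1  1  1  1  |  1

1, 1, 1, 1, 0

Row A=0, B=0, C=0, D=0: (D <-> ~(((A & C) <-> B) <-> (D | (D | B) | ~(B ^ A)))) = 1, ~(A & C) = 1, so the formula = 1.
Row A=0, B=0, C=0, D=1: (D <-> ~(((A & C) <-> B) <-> (D | (D | B) | ~(B ^ A)))) = 0, ~(A & C) = 1, so the formula = 1.
Row A=0, B=1, C=0, D=1: (D <-> ~(((A & C) <-> B) <-> (D | (D | B) | ~(B ^ A)))) = 1, ~(A & C) = 1, so the formula = 1.
Row A=1, B=0, C=0, D=0: (D <-> ~(((A & C) <-> B) <-> (D | (D | B) | ~(B ^ A)))) = 0, ~(A & C) = 1, so the formula = 1.
Row A=1, B=0, C=1, D=0: (D <-> ~(((A & C) <-> B) <-> (D | (D | B) | ~(B ^ A)))) = 1, ~(A & C) = 0, so the formula = 0.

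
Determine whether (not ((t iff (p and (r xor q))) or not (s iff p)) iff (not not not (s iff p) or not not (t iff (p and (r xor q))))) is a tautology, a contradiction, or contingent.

contradiction

p | q | r | s | t || φ
F | F | F | F | F || F
F | F | F | F | T || F
F | F | F | T | F || F
F | F | F | T | T || F
F | F | T | F | F || F
F | F | T | F | T || F
F | F | T | T | F || F
F | F | T | T | T || F
F | T | F | F | F || F
F | T | F | F | T || F
F | T | F | T | F || F
F | T | F | T | T || F
F | T | T | F | F || F
F | T | T | F | T || F
F | T | T | T | F || F
F | T | T | T | T || F
T | F | F | F | F || F
T | F | F | F | T || F
T | F | F | T | F || F
T | F | F | T | T || F
T | F | T | F | F || F
T | F | T | F | T || F
T | F | T | T | F || F
T | F | T | T | T || F
T | T | F | F | F || F
T | T | F | F | T || F
T | T | F | T | F || F
T | T | F | T | T || F
T | T | T | F | F || F
T | T | T | F | T || F
T | T | T | T | F || F
T | T | T | T | T || F
Every row is F, so the formula is a contradiction.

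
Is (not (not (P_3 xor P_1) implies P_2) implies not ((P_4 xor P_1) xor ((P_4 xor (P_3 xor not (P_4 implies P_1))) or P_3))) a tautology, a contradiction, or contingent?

P_1 | P_2 | P_3 | P_4 | φ
--- | --- | --- | --- | -
 F  |  F  |  F  |  F  | T
 F  |  F  |  F  |  T  | F
 F  |  F  |  T  |  F  | T
 F  |  F  |  T  |  T  | T
 F  |  T  |  F  |  F  | T
 F  |  T  |  F  |  T  | T
 F  |  T  |  T  |  F  | T
 F  |  T  |  T  |  T  | T
 T  |  F  |  F  |  F  | T
 T  |  F  |  F  |  T  | T
 T  |  F  |  T  |  F  | T
 T  |  F  |  T  |  T  | F
 T  |  T  |  F  |  F  | T
 T  |  T  |  F  |  T  | T
 T  |  T  |  T  |  F  | T
 T  |  T  |  T  |  T  | T
14 of 16 rows are T, so the formula is contingent.

contingent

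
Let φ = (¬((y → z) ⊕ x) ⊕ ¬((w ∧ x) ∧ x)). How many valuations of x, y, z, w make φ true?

x  y  z  w  |  φ
0  0  0  0  |  1
0  0  0  1  |  1
0  0  1  0  |  1
0  0  1  1  |  1
0  1  0  0  |  0
0  1  0  1  |  0
0  1  1  0  |  1
0  1  1  1  |  1
1  0  0  0  |  0
1  0  0  1  |  1
1  0  1  0  |  0
1  0  1  1  |  1
1  1  0  0  |  1
1  1  0  1  |  0
1  1  1  0  |  0
1  1  1  1  |  1
The formula is true on 10 of the 16 rows.

10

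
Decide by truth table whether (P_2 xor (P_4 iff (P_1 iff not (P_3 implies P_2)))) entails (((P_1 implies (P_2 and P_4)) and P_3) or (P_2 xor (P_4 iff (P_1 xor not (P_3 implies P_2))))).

no

 P_1    P_2    P_3    P_4   |    φ      ψ  
False  False  False  False  |  False   True
False  False  False   True  |   True  False
False  False   True  False  |   True   True
False  False   True   True  |  False   True
False   True  False  False  |   True  False
False   True  False   True  |  False   True
False   True   True  False  |   True   True
False   True   True   True  |  False   True
 True  False  False  False  |   True  False
 True  False  False   True  |  False   True
 True  False   True  False  |  False   True
 True  False   True   True  |   True  False
 True   True  False  False  |  False   True
 True   True  False   True  |   True  False
 True   True   True  False  |  False   True
 True   True   True   True  |   True   True
At P_1=False, P_2=False, P_3=False, P_4=True we have φ true but ψ false, so φ does not entail ψ.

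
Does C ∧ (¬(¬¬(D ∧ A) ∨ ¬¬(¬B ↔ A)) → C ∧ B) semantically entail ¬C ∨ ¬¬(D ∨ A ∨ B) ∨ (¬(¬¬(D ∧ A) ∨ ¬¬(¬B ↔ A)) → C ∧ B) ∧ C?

yes

A | B | C | D | φ | ψ
- | - | - | - | - | -
0 | 0 | 0 | 0 | 0 | 1
0 | 0 | 0 | 1 | 0 | 1
0 | 0 | 1 | 0 | 0 | 0
0 | 0 | 1 | 1 | 0 | 1
0 | 1 | 0 | 0 | 0 | 1
0 | 1 | 0 | 1 | 0 | 1
0 | 1 | 1 | 0 | 1 | 1
0 | 1 | 1 | 1 | 1 | 1
1 | 0 | 0 | 0 | 0 | 1
1 | 0 | 0 | 1 | 0 | 1
1 | 0 | 1 | 0 | 1 | 1
1 | 0 | 1 | 1 | 1 | 1
1 | 1 | 0 | 0 | 0 | 1
1 | 1 | 0 | 1 | 0 | 1
1 | 1 | 1 | 0 | 1 | 1
1 | 1 | 1 | 1 | 1 | 1
In every row where φ is true, ψ is also true, so φ ⊨ ψ.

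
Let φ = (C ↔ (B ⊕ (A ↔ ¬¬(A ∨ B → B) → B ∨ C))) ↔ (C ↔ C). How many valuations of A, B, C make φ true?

3

A | B | C | (A ∨ B) | ((A ∨ B) → B) | ¬((A ∨ B) → B) | ¬¬((A ∨ B) → B) | (B ∨ C) | (¬¬((A ∨ B) → B) → (B ∨ C)) | (C ↔ C) | φ
- | - | - | ------- | ------------- | -------------- | --------------- | ------- | --------------------------- | ------- | -
0 | 0 | 0 |    0    |       1       |       0        |        1        |    0    |              0              |    1    | 0
0 | 0 | 1 |    0    |       1       |       0        |        1        |    1    |              1              |    1    | 0
0 | 1 | 0 |    1    |       1       |       0        |        1        |    1    |              1              |    1    | 0
0 | 1 | 1 |    1    |       1       |       0        |        1        |    1    |              1              |    1    | 1
1 | 0 | 0 |    1    |       0       |       1        |        0        |    0    |              1              |    1    | 0
1 | 0 | 1 |    1    |       0       |       1        |        0        |    1    |              1              |    1    | 1
1 | 1 | 0 |    1    |       1       |       0        |        1        |    1    |              1              |    1    | 1
1 | 1 | 1 |    1    |       1       |       0        |        1        |    1    |              1              |    1    | 0
The formula is true on 3 of the 8 rows.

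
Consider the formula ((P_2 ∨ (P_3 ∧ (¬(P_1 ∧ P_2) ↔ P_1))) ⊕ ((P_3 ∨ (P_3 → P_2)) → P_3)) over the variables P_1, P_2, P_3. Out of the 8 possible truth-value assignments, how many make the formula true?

3

P_1 | P_2 | P_3 || φ
 0  |  0  |  0  || 0
 0  |  0  |  1  || 1
 0  |  1  |  0  || 1
 0  |  1  |  1  || 0
 1  |  0  |  0  || 0
 1  |  0  |  1  || 0
 1  |  1  |  0  || 1
 1  |  1  |  1  || 0
The formula is true on 3 of the 8 rows.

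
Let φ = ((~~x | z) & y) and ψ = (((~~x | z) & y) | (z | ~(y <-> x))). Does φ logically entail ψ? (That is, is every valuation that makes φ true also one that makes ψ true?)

x  y  z  |  φ  ψ
T  T  T  |  T  T
T  T  F  |  T  T
T  F  T  |  F  T
T  F  F  |  F  T
F  T  T  |  T  T
F  T  F  |  F  T
F  F  T  |  F  T
F  F  F  |  F  F
In every row where φ is true, ψ is also true, so φ ⊨ ψ.

yes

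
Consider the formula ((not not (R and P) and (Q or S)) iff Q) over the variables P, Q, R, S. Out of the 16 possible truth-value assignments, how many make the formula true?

P  Q  R  S  |  φ
T  T  T  T  |  T
T  T  T  F  |  T
T  T  F  T  |  F
T  T  F  F  |  F
T  F  T  T  |  F
T  F  T  F  |  T
T  F  F  T  |  T
T  F  F  F  |  T
F  T  T  T  |  F
F  T  T  F  |  F
F  T  F  T  |  F
F  T  F  F  |  F
F  F  T  T  |  T
F  F  T  F  |  T
F  F  F  T  |  T
F  F  F  F  |  T
The formula is true on 9 of the 16 rows.

9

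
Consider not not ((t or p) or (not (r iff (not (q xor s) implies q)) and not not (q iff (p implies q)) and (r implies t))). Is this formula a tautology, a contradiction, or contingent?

contingent

p | q | r | s | t | φ
- | - | - | - | - | -
1 | 1 | 1 | 1 | 1 | 1
1 | 1 | 1 | 1 | 0 | 1
1 | 1 | 1 | 0 | 1 | 1
1 | 1 | 1 | 0 | 0 | 1
1 | 1 | 0 | 1 | 1 | 1
1 | 1 | 0 | 1 | 0 | 1
1 | 1 | 0 | 0 | 1 | 1
1 | 1 | 0 | 0 | 0 | 1
1 | 0 | 1 | 1 | 1 | 1
1 | 0 | 1 | 1 | 0 | 1
1 | 0 | 1 | 0 | 1 | 1
1 | 0 | 1 | 0 | 0 | 1
1 | 0 | 0 | 1 | 1 | 1
1 | 0 | 0 | 1 | 0 | 1
1 | 0 | 0 | 0 | 1 | 1
1 | 0 | 0 | 0 | 0 | 1
0 | 1 | 1 | 1 | 1 | 1
0 | 1 | 1 | 1 | 0 | 0
0 | 1 | 1 | 0 | 1 | 1
0 | 1 | 1 | 0 | 0 | 0
0 | 1 | 0 | 1 | 1 | 1
0 | 1 | 0 | 1 | 0 | 1
0 | 1 | 0 | 0 | 1 | 1
0 | 1 | 0 | 0 | 0 | 1
0 | 0 | 1 | 1 | 1 | 1
0 | 0 | 1 | 1 | 0 | 0
0 | 0 | 1 | 0 | 1 | 1
0 | 0 | 1 | 0 | 0 | 0
0 | 0 | 0 | 1 | 1 | 1
0 | 0 | 0 | 1 | 0 | 0
0 | 0 | 0 | 0 | 1 | 1
0 | 0 | 0 | 0 | 0 | 0
26 of 32 rows are 1, so the formula is contingent.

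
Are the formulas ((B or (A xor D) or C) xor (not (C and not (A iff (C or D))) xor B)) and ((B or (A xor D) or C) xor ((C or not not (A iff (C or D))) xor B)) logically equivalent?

not equivalent

A  B  C  D  |  φ  ψ
1  1  1  1  |  1  1
1  1  1  0  |  1  1
1  1  0  1  |  1  1
1  1  0  0  |  1  0
1  0  1  1  |  0  0
1  0  1  0  |  0  0
1  0  0  1  |  1  1
1  0  0  0  |  0  1
0  1  1  1  |  0  1
0  1  1  0  |  0  1
0  1  0  1  |  1  0
0  1  0  0  |  1  1
0  0  1  1  |  1  0
0  0  1  0  |  1  0
0  0  0  1  |  0  1
0  0  0  0  |  1  1
The columns differ at A=1, B=1, C=0, D=0 (φ=1, ψ=0), so they are not equivalent.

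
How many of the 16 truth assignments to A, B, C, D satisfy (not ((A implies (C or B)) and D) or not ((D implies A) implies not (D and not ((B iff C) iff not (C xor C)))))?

A | B | C | D | φ
- | - | - | - | -
T | T | T | T | F
T | T | T | F | T
T | T | F | T | T
T | T | F | F | T
T | F | T | T | T
T | F | T | F | T
T | F | F | T | T
T | F | F | F | T
F | T | T | T | F
F | T | T | F | T
F | T | F | T | F
F | T | F | F | T
F | F | T | T | F
F | F | T | F | T
F | F | F | T | F
F | F | F | F | T
The formula is true on 11 of the 16 rows.

11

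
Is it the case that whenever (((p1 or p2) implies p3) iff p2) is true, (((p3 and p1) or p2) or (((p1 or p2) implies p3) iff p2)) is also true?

yes

p1 | p2 | p3 | φ | ψ
-- | -- | -- | - | -
0  | 0  | 0  | 0 | 0
0  | 0  | 1  | 0 | 0
0  | 1  | 0  | 0 | 1
0  | 1  | 1  | 1 | 1
1  | 0  | 0  | 1 | 1
1  | 0  | 1  | 0 | 1
1  | 1  | 0  | 0 | 1
1  | 1  | 1  | 1 | 1
In every row where φ is true, ψ is also true, so φ ⊨ ψ.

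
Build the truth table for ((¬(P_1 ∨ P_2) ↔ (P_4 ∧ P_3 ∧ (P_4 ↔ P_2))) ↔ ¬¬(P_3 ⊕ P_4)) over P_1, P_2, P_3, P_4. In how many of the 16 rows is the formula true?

P_1 | P_2 | P_3 | P_4 || (P_1 ∨ P_2) | ¬(P_1 ∨ P_2) | (P_4 ↔ P_2) | (P_4 ∧ P_3 ∧ (P_4 ↔ P_2)) | (P_3 ⊕ P_4) | ¬(P_3 ⊕ P_4) | ¬¬(P_3 ⊕ P_4) | φ
 F  |  F  |  F  |  F  ||      F      |      T       |      T      |             F             |      F      |      T       |       F       | T
 F  |  F  |  F  |  T  ||      F      |      T       |      F      |             F             |      T      |      F       |       T       | F
 F  |  F  |  T  |  F  ||      F      |      T       |      T      |             F             |      T      |      F       |       T       | F
 F  |  F  |  T  |  T  ||      F      |      T       |      F      |             F             |      F      |      T       |       F       | T
 F  |  T  |  F  |  F  ||      T      |      F       |      F      |             F             |      F      |      T       |       F       | F
 F  |  T  |  F  |  T  ||      T      |      F       |      T      |             F             |      T      |      F       |       T       | T
 F  |  T  |  T  |  F  ||      T      |      F       |      F      |             F             |      T      |      F       |       T       | T
 F  |  T  |  T  |  T  ||      T      |      F       |      T      |             T             |      F      |      T       |       F       | T
 T  |  F  |  F  |  F  ||      T      |      F       |      T      |             F             |      F      |      T       |       F       | F
 T  |  F  |  F  |  T  ||      T      |      F       |      F      |             F             |      T      |      F       |       T       | T
 T  |  F  |  T  |  F  ||      T      |      F       |      T      |             F             |      T      |      F       |       T       | T
 T  |  F  |  T  |  T  ||      T      |      F       |      F      |             F             |      F      |      T       |       F       | F
 T  |  T  |  F  |  F  ||      T      |      F       |      F      |             F             |      F      |      T       |       F       | F
 T  |  T  |  F  |  T  ||      T      |      F       |      T      |             F             |      T      |      F       |       T       | T
 T  |  T  |  T  |  F  ||      T      |      F       |      F      |             F             |      T      |      F       |       T       | T
 T  |  T  |  T  |  T  ||      T      |      F       |      T      |             T             |      F      |      T       |       F       | T
The formula is true on 10 of the 16 rows.

10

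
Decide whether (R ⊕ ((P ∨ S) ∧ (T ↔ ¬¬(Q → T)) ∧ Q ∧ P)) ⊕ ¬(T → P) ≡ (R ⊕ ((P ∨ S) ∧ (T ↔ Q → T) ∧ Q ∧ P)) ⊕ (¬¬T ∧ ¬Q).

not equivalent

P  Q  R  S  T  |  φ  ψ
T  T  T  T  T  |  F  F
T  T  T  T  F  |  F  F
T  T  T  F  T  |  F  F
T  T  T  F  F  |  F  F
T  T  F  T  T  |  T  T
T  T  F  T  F  |  T  T
T  T  F  F  T  |  T  T
T  T  F  F  F  |  T  T
T  F  T  T  T  |  T  F
T  F  T  T  F  |  T  T
T  F  T  F  T  |  T  F
T  F  T  F  F  |  T  T
T  F  F  T  T  |  F  T
T  F  F  T  F  |  F  F
T  F  F  F  T  |  F  T
T  F  F  F  F  |  F  F
F  T  T  T  T  |  F  T
F  T  T  T  F  |  T  T
F  T  T  F  T  |  F  T
F  T  T  F  F  |  T  T
F  T  F  T  T  |  T  F
F  T  F  T  F  |  F  F
F  T  F  F  T  |  T  F
F  T  F  F  F  |  F  F
F  F  T  T  T  |  F  F
F  F  T  T  F  |  T  T
F  F  T  F  T  |  F  F
F  F  T  F  F  |  T  T
F  F  F  T  T  |  T  T
F  F  F  T  F  |  F  F
F  F  F  F  T  |  T  T
F  F  F  F  F  |  F  F
The columns differ at P=T, Q=F, R=T, S=T, T=T (φ=T, ψ=F), so they are not equivalent.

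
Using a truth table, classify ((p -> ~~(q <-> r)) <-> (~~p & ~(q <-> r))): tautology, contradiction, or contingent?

contradiction

p  q  r  |  (q <-> r)  ~(q <-> r)  ~~(q <-> r)  (p -> ~~(q <-> r))  ~p  ~~p  (~~p & ~(q <-> r))  φ
0  0  0  |      1          0            1               1           1    0           0           0
0  0  1  |      0          1            0               1           1    0           0           0
0  1  0  |      0          1            0               1           1    0           0           0
0  1  1  |      1          0            1               1           1    0           0           0
1  0  0  |      1          0            1               1           0    1           0           0
1  0  1  |      0          1            0               0           0    1           1           0
1  1  0  |      0          1            0               0           0    1           1           0
1  1  1  |      1          0            1               1           0    1           0           0
Every row is 0, so the formula is a contradiction.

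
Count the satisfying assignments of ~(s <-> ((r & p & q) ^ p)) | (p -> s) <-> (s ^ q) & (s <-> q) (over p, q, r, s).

p | q | r | s || φ
T | T | T | T || F
T | T | T | F || T
T | T | F | T || F
T | T | F | F || F
T | F | T | T || F
T | F | T | F || F
T | F | F | T || F
T | F | F | F || F
F | T | T | T || F
F | T | T | F || F
F | T | F | T || F
F | T | F | F || F
F | F | T | T || F
F | F | T | F || F
F | F | F | T || F
F | F | F | F || F
The formula is true on 1 of the 16 rows.

1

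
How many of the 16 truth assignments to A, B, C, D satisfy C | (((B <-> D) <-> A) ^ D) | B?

14

A  B  C  D  |  φ
F  F  F  F  |  F
F  F  F  T  |  F
F  F  T  F  |  T
F  F  T  T  |  T
F  T  F  F  |  T
F  T  F  T  |  T
F  T  T  F  |  T
F  T  T  T  |  T
T  F  F  F  |  T
T  F  F  T  |  T
T  F  T  F  |  T
T  F  T  T  |  T
T  T  F  F  |  T
T  T  F  T  |  T
T  T  T  F  |  T
T  T  T  T  |  T
The formula is true on 14 of the 16 rows.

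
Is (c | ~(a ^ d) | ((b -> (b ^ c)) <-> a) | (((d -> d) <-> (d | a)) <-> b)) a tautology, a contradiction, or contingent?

a  b  c  d     (a ^ d)  ~(a ^ d)  (b ^ c)  (b -> (b ^ c))  ((b -> (b ^ c)) <-> a)  (d -> d)  (d | a)  ((d -> d) <-> (d | a))  φ
T  T  T  T        F        T         F           F                   F                T         T               T             T
T  T  T  F        T        F         F           F                   F                T         T               T             T
T  T  F  T        F        T         T           T                   T                T         T               T             T
T  T  F  F        T        F         T           T                   T                T         T               T             T
T  F  T  T        F        T         T           T                   T                T         T               T             T
T  F  T  F        T        F         T           T                   T                T         T               T             T
T  F  F  T        F        T         F           T                   T                T         T               T             T
T  F  F  F        T        F         F           T                   T                T         T               T             T
F  T  T  T        T        F         F           F                   T                T         T               T             T
F  T  T  F        F        T         F           F                   T                T         F               F             T
F  T  F  T        T        F         T           T                   F                T         T               T             T
F  T  F  F        F        T         T           T                   F                T         F               F             T
F  F  T  T        T        F         T           T                   F                T         T               T             T
F  F  T  F        F        T         T           T                   F                T         F               F             T
F  F  F  T        T        F         F           T                   F                T         T               T             F
F  F  F  F        F        T         F           T                   F                T         F               F             T
15 of 16 rows are T, so the formula is contingent.

contingent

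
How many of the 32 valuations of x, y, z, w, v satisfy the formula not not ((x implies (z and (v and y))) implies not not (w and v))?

19

x  y  z  w  v  |  φ
T  T  T  T  T  |  T
T  T  T  T  F  |  T
T  T  T  F  T  |  F
T  T  T  F  F  |  T
T  T  F  T  T  |  T
T  T  F  T  F  |  T
T  T  F  F  T  |  T
T  T  F  F  F  |  T
T  F  T  T  T  |  T
T  F  T  T  F  |  T
T  F  T  F  T  |  T
T  F  T  F  F  |  T
T  F  F  T  T  |  T
T  F  F  T  F  |  T
T  F  F  F  T  |  T
T  F  F  F  F  |  T
F  T  T  T  T  |  T
F  T  T  T  F  |  F
F  T  T  F  T  |  F
F  T  T  F  F  |  F
F  T  F  T  T  |  T
F  T  F  T  F  |  F
F  T  F  F  T  |  F
F  T  F  F  F  |  F
F  F  T  T  T  |  T
F  F  T  T  F  |  F
F  F  T  F  T  |  F
F  F  T  F  F  |  F
F  F  F  T  T  |  T
F  F  F  T  F  |  F
F  F  F  F  T  |  F
F  F  F  F  F  |  F
The formula is true on 19 of the 32 rows.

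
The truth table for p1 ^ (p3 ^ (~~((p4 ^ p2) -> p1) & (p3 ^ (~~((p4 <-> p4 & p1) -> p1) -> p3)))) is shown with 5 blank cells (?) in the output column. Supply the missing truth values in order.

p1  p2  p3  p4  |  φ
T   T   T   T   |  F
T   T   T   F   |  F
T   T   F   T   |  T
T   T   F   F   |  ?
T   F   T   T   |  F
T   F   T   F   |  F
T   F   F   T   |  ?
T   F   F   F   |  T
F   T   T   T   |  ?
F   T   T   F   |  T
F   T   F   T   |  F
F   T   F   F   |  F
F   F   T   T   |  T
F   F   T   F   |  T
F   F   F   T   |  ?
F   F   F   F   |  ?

T, T, T, F, T

Row p1=T, p2=T, p3=F, p4=F: (p3 ^ (~~((p4 ^ p2) -> p1) & (p3 ^ (~~((p4 <-> p4 & p1) -> p1) -> p3)))) = F, so the formula = T.
Row p1=T, p2=F, p3=F, p4=T: (p3 ^ (~~((p4 ^ p2) -> p1) & (p3 ^ (~~((p4 <-> p4 & p1) -> p1) -> p3)))) = F, so the formula = T.
Row p1=F, p2=T, p3=T, p4=T: (p3 ^ (~~((p4 ^ p2) -> p1) & (p3 ^ (~~((p4 <-> p4 & p1) -> p1) -> p3)))) = T, so the formula = T.
Row p1=F, p2=F, p3=F, p4=T: (p3 ^ (~~((p4 ^ p2) -> p1) & (p3 ^ (~~((p4 <-> p4 & p1) -> p1) -> p3)))) = F, so the formula = F.
Row p1=F, p2=F, p3=F, p4=F: (p3 ^ (~~((p4 ^ p2) -> p1) & (p3 ^ (~~((p4 <-> p4 & p1) -> p1) -> p3)))) = T, so the formula = T.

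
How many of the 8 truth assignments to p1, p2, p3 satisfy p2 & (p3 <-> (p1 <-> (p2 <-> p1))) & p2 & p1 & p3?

p1 | p2 | p3 || (p2 <-> p1) | (p1 <-> (p2 <-> p1)) | (p2 & p1) | φ
1  | 1  | 1  ||      1      |          1           |     1     | 1
1  | 1  | 0  ||      1      |          1           |     1     | 0
1  | 0  | 1  ||      0      |          0           |     0     | 0
1  | 0  | 0  ||      0      |          0           |     0     | 0
0  | 1  | 1  ||      0      |          1           |     0     | 0
0  | 1  | 0  ||      0      |          1           |     0     | 0
0  | 0  | 1  ||      1      |          0           |     0     | 0
0  | 0  | 0  ||      1      |          0           |     0     | 0
The formula is true on 1 of the 8 rows.

1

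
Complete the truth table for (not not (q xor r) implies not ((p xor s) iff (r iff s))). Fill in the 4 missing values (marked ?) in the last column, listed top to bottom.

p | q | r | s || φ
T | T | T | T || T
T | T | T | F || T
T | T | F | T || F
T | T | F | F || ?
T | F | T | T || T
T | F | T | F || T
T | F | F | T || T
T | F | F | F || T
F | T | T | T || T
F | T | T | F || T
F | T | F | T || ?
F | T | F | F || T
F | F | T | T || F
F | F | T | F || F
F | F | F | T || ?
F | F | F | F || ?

F, T, T, T

Row p=T, q=T, r=F, s=F: not not (q xor r) = T, not ((p xor s) iff (r iff s)) = F, so the formula = F.
Row p=F, q=T, r=F, s=T: not not (q xor r) = T, not ((p xor s) iff (r iff s)) = T, so the formula = T.
Row p=F, q=F, r=F, s=T: not not (q xor r) = F, not ((p xor s) iff (r iff s)) = T, so the formula = T.
Row p=F, q=F, r=F, s=F: not not (q xor r) = F, not ((p xor s) iff (r iff s)) = T, so the formula = T.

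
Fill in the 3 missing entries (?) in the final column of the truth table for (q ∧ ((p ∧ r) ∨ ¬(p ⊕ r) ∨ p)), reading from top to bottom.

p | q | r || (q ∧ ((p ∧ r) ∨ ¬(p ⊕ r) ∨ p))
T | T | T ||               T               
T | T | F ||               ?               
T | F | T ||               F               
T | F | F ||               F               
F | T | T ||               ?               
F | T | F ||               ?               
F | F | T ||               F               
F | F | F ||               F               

Row p=T, q=T, r=F: ((p ∧ r) ∨ ¬(p ⊕ r) ∨ p) = T, so (q ∧ ((p ∧ r) ∨ ¬(p ⊕ r) ∨ p)) = T.
Row p=F, q=T, r=T: ((p ∧ r) ∨ ¬(p ⊕ r) ∨ p) = F, so (q ∧ ((p ∧ r) ∨ ¬(p ⊕ r) ∨ p)) = F.
Row p=F, q=T, r=F: ((p ∧ r) ∨ ¬(p ⊕ r) ∨ p) = T, so (q ∧ ((p ∧ r) ∨ ¬(p ⊕ r) ∨ p)) = T.

T, F, T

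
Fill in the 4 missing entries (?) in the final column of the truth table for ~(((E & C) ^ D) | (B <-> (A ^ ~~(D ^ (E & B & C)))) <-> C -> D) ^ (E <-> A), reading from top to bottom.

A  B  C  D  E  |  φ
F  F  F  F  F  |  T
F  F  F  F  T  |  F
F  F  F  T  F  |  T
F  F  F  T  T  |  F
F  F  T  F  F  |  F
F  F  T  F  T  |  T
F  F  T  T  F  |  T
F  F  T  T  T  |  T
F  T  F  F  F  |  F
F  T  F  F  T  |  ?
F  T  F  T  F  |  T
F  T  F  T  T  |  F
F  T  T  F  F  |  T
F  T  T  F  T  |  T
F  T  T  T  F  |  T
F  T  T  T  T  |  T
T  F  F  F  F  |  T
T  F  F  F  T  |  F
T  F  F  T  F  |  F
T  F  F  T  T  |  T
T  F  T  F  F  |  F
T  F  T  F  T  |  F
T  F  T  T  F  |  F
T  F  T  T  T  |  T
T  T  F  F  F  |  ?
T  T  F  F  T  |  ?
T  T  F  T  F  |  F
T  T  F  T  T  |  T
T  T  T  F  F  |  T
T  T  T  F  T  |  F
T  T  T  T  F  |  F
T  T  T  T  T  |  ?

T, F, T, T

Row A=F, B=T, C=F, D=F, E=T: ~(((E & C) ^ D) | (B <-> (A ^ ~~(D ^ (E & B & C)))) <-> C -> D) = T, (E <-> A) = F, so the formula = T.
Row A=T, B=T, C=F, D=F, E=F: ~(((E & C) ^ D) | (B <-> (A ^ ~~(D ^ (E & B & C)))) <-> C -> D) = F, (E <-> A) = F, so the formula = F.
Row A=T, B=T, C=F, D=F, E=T: ~(((E & C) ^ D) | (B <-> (A ^ ~~(D ^ (E & B & C)))) <-> C -> D) = F, (E <-> A) = T, so the formula = T.
Row A=T, B=T, C=T, D=T, E=T: ~(((E & C) ^ D) | (B <-> (A ^ ~~(D ^ (E & B & C)))) <-> C -> D) = F, (E <-> A) = T, so the formula = T.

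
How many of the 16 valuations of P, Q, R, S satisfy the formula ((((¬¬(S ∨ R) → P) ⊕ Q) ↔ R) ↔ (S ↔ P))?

8

P | Q | R | S | φ
- | - | - | - | -
1 | 1 | 1 | 1 | 0
1 | 1 | 1 | 0 | 1
1 | 1 | 0 | 1 | 1
1 | 1 | 0 | 0 | 0
1 | 0 | 1 | 1 | 1
1 | 0 | 1 | 0 | 0
1 | 0 | 0 | 1 | 0
1 | 0 | 0 | 0 | 1
0 | 1 | 1 | 1 | 0
0 | 1 | 1 | 0 | 1
0 | 1 | 0 | 1 | 1
0 | 1 | 0 | 0 | 1
0 | 0 | 1 | 1 | 1
0 | 0 | 1 | 0 | 0
0 | 0 | 0 | 1 | 0
0 | 0 | 0 | 0 | 0
The formula is true on 8 of the 16 rows.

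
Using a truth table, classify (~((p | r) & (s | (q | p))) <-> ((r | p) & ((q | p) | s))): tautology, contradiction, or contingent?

  p      q      r      s       (p | r)  (q | p)  (s | (q | p))  ((p | r) & (s | (q | p)))  ~((p | r) & (s | (q | p)))  (r | p)  ((q | p) | s)  ((r | p) & ((q | p) | s))    φ  
 True   True   True   True       True     True        True                 True                      False               True        True                 True            False
 True   True   True  False       True     True        True                 True                      False               True        True                 True            False
 True   True  False   True       True     True        True                 True                      False               True        True                 True            False
 True   True  False  False       True     True        True                 True                      False               True        True                 True            False
 True  False   True   True       True     True        True                 True                      False               True        True                 True            False
 True  False   True  False       True     True        True                 True                      False               True        True                 True            False
 True  False  False   True       True     True        True                 True                      False               True        True                 True            False
 True  False  False  False       True     True        True                 True                      False               True        True                 True            False
False   True   True   True       True     True        True                 True                      False               True        True                 True            False
False   True   True  False       True     True        True                 True                      False               True        True                 True            False
False   True  False   True      False     True        True                False                       True              False        True                False            False
False   True  False  False      False     True        True                False                       True              False        True                False            False
False  False   True   True       True    False        True                 True                      False               True        True                 True            False
False  False   True  False       True    False       False                False                       True               True       False                False            False
False  False  False   True      False    False        True                False                       True              False        True                False            False
False  False  False  False      False    False       False                False                       True              False       False                False            False
Every row is False, so the formula is a contradiction.

contradiction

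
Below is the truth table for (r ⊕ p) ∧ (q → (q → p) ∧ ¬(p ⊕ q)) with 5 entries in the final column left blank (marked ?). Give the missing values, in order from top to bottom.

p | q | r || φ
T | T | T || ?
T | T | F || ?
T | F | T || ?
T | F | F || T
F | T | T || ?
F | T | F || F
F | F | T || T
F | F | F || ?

Row p=T, q=T, r=T: (r ⊕ p) = F, (q → (q → p) ∧ ¬(p ⊕ q)) = T, so the formula = F.
Row p=T, q=T, r=F: (r ⊕ p) = T, (q → (q → p) ∧ ¬(p ⊕ q)) = T, so the formula = T.
Row p=T, q=F, r=T: (r ⊕ p) = F, (q → (q → p) ∧ ¬(p ⊕ q)) = T, so the formula = F.
Row p=F, q=T, r=T: (r ⊕ p) = T, (q → (q → p) ∧ ¬(p ⊕ q)) = F, so the formula = F.
Row p=F, q=F, r=F: (r ⊕ p) = F, (q → (q → p) ∧ ¬(p ⊕ q)) = T, so the formula = F.

F, T, F, F, F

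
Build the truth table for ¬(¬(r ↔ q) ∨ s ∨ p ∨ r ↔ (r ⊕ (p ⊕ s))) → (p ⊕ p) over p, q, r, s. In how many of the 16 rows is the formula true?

9

p  q  r  s  |  φ
1  1  1  1  |  1
1  1  1  0  |  0
1  1  0  1  |  0
1  1  0  0  |  1
1  0  1  1  |  1
1  0  1  0  |  0
1  0  0  1  |  0
1  0  0  0  |  1
0  1  1  1  |  0
0  1  1  0  |  1
0  1  0  1  |  1
0  1  0  0  |  0
0  0  1  1  |  0
0  0  1  0  |  1
0  0  0  1  |  1
0  0  0  0  |  1
The formula is true on 9 of the 16 rows.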